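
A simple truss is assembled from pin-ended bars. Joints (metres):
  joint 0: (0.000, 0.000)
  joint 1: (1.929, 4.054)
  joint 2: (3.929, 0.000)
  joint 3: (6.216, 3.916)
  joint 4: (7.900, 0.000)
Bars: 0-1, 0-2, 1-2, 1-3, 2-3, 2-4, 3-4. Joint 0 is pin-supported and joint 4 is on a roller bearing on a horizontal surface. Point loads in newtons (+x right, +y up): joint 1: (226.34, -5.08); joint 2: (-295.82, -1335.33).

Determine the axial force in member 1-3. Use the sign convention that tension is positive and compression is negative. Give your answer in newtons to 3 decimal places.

-778.261

N=5 nodes, M=7 members, R=3 reactions → 2N=10, M+R=10
member 0 (0-1): L=4.4895, (cx,cy)=(0.4297,0.9030)
member 1 (0-2): L=3.9290, (cx,cy)=(1.0000,0.0000)
member 2 (1-2): L=4.5205, (cx,cy)=(0.4424,-0.8968)
member 3 (1-3): L=4.2892, (cx,cy)=(0.9995,-0.0322)
member 4 (2-3): L=4.5349, (cx,cy)=(0.5043,0.8635)
member 5 (2-4): L=3.9710, (cx,cy)=(1.0000,0.0000)
member 6 (3-4): L=4.2627, (cx,cy)=(0.3951,-0.9187)
solve A·x = −loads:
  F[0-1] = -618.9500 N (compression)
  F[0-2] = +196.4615 N (tension)
  F[1-2] = +645.4748 N (tension)
  F[1-3] = -778.2611 N (compression)
  F[2-3] = +876.0231 N (tension)
  F[2-4] = +336.0713 N (tension)
  F[3-4] = -850.7025 N (compression)
  Rx@0 = +69.4800 N
  Ry@0 = +558.9045 N
  Ry@4 = +781.5055 N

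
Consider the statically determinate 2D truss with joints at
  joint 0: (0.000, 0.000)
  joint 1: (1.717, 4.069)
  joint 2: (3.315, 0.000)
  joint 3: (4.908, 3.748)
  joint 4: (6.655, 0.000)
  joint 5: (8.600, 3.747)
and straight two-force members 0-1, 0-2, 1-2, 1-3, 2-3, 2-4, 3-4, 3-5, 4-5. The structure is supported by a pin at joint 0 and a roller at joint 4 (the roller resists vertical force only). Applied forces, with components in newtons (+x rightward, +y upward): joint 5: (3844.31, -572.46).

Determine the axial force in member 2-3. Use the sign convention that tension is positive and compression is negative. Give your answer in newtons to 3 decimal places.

2749.854

N=6 nodes, M=9 members, R=3 reactions → 2N=12, M+R=12
member 0 (0-1): L=4.4164, (cx,cy)=(0.3888,0.9213)
member 1 (0-2): L=3.3150, (cx,cy)=(1.0000,0.0000)
member 2 (1-2): L=4.3715, (cx,cy)=(0.3655,-0.9308)
member 3 (1-3): L=3.2071, (cx,cy)=(0.9950,-0.1001)
member 4 (2-3): L=4.0725, (cx,cy)=(0.3912,0.9203)
member 5 (2-4): L=3.3400, (cx,cy)=(1.0000,0.0000)
member 6 (3-4): L=4.1352, (cx,cy)=(0.4225,-0.9064)
member 7 (3-5): L=3.6920, (cx,cy)=(1.0000,-0.0003)
member 8 (4-5): L=4.2217, (cx,cy)=(0.4607,0.8876)
solve A·x = −loads:
  F[0-1] = +2530.8890 N (tension)
  F[0-2] = +2860.3621 N (tension)
  F[1-2] = -2718.9195 N (compression)
  F[1-3] = +1987.8207 N (tension)
  F[2-3] = +2749.8545 N (tension)
  F[2-4] = +790.8344 N (tension)
  F[3-4] = -2573.8938 N (compression)
  F[3-5] = +4140.8816 N (tension)
  F[4-5] = -643.7253 N (compression)
  Rx@0 = -3844.3100 N
  Ry@0 = -2331.7903 N
  Ry@4 = +2904.2503 N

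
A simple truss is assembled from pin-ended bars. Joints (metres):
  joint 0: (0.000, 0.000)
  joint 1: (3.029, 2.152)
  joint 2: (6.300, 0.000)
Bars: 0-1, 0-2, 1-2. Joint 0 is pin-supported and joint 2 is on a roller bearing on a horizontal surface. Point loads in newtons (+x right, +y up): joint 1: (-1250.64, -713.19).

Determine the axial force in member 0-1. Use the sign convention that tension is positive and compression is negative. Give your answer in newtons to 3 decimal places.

-1376.953

N=3 nodes, M=3 members, R=3 reactions → 2N=6, M+R=6
member 0 (0-1): L=3.7156, (cx,cy)=(0.8152,0.5792)
member 1 (0-2): L=6.3000, (cx,cy)=(1.0000,0.0000)
member 2 (1-2): L=3.9154, (cx,cy)=(0.8354,-0.5496)
solve A·x = −loads:
  F[0-1] = -1376.9528 N (compression)
  F[0-2] = -128.1428 N (compression)
  F[1-2] = +153.3884 N (tension)
  Rx@0 = +1250.6400 N
  Ry@0 = +797.4955 N
  Ry@2 = -84.3055 N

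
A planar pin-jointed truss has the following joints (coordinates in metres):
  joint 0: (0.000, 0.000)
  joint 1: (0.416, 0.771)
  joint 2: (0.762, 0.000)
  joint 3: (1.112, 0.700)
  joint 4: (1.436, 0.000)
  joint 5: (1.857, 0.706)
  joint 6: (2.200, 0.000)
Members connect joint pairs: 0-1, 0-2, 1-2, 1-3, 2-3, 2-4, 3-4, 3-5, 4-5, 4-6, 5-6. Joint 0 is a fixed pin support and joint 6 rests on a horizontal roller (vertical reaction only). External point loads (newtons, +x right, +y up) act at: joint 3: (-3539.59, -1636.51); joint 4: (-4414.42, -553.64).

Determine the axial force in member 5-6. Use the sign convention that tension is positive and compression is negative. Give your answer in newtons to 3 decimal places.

N=7 nodes, M=11 members, R=3 reactions → 2N=14, M+R=14
member 0 (0-1): L=0.8761, (cx,cy)=(0.4748,0.8801)
member 1 (0-2): L=0.7620, (cx,cy)=(1.0000,0.0000)
member 2 (1-2): L=0.8451, (cx,cy)=(0.4094,-0.9123)
member 3 (1-3): L=0.6996, (cx,cy)=(0.9948,-0.1015)
member 4 (2-3): L=0.7826, (cx,cy)=(0.4472,0.8944)
member 5 (2-4): L=0.6740, (cx,cy)=(1.0000,0.0000)
member 6 (3-4): L=0.7713, (cx,cy)=(0.4200,-0.9075)
member 7 (3-5): L=0.7450, (cx,cy)=(1.0000,0.0081)
member 8 (4-5): L=0.8220, (cx,cy)=(0.5122,0.8589)
member 9 (4-6): L=0.7640, (cx,cy)=(1.0000,0.0000)
member 10 (5-6): L=0.7849, (cx,cy)=(0.4370,-0.8995)
solve A·x = −loads:
  F[0-1] = -2417.7982 N (compression)
  F[0-2] = -6805.9224 N (compression)
  F[1-2] = +2578.6905 N (tension)
  F[1-3] = -2215.3174 N (compression)
  F[2-3] = -2630.3392 N (compression)
  F[2-4] = -4573.8067 N (compression)
  F[3-4] = +540.7913 N (tension)
  F[3-5] = -67.7719 N (compression)
  F[4-5] = +73.1995 N (tension)
  F[4-6] = +30.2793 N (tension)
  F[5-6] = -69.2902 N (compression)
  Rx@0 = +7954.0100 N
  Ry@0 = +2127.8258 N
  Ry@6 = +62.3242 N

-69.290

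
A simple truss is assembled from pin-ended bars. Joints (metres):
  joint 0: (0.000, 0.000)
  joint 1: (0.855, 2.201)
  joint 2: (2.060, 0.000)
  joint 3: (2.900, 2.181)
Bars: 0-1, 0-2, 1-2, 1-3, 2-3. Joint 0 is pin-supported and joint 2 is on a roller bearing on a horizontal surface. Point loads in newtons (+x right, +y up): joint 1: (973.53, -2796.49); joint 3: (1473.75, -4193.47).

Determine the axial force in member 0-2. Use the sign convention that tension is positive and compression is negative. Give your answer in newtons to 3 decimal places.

N=4 nodes, M=5 members, R=3 reactions → 2N=8, M+R=8
member 0 (0-1): L=2.3612, (cx,cy)=(0.3621,0.9321)
member 1 (0-2): L=2.0600, (cx,cy)=(1.0000,0.0000)
member 2 (1-2): L=2.5093, (cx,cy)=(0.4802,-0.8771)
member 3 (1-3): L=2.0451, (cx,cy)=(1.0000,-0.0098)
member 4 (2-3): L=2.3372, (cx,cy)=(0.3594,0.9332)
solve A·x = −loads:
  F[0-1] = +2869.3418 N (tension)
  F[0-2] = +1408.2948 N (tension)
  F[1-2] = -6271.7026 N (compression)
  F[1-3] = +3077.3977 N (tension)
  F[2-3] = -4461.4911 N (compression)
  Rx@0 = -2447.2800 N
  Ry@0 = -2674.6275 N
  Ry@2 = +9664.5875 N

1408.295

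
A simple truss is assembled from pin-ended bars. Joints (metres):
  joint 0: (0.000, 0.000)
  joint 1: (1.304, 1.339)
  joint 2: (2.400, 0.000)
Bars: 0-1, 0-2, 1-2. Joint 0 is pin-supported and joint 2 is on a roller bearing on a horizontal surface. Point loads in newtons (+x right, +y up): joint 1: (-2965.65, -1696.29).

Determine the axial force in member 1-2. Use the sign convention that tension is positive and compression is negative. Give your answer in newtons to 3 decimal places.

N=3 nodes, M=3 members, R=3 reactions → 2N=6, M+R=6
member 0 (0-1): L=1.8690, (cx,cy)=(0.6977,0.7164)
member 1 (0-2): L=2.4000, (cx,cy)=(1.0000,0.0000)
member 2 (1-2): L=1.7304, (cx,cy)=(0.6334,-0.7738)
solve A·x = −loads:
  F[0-1] = -3390.8404 N (compression)
  F[0-2] = -599.9226 N (compression)
  F[1-2] = +947.1538 N (tension)
  Rx@0 = +2965.6500 N
  Ry@0 = +2429.2247 N
  Ry@2 = -732.9347 N

947.154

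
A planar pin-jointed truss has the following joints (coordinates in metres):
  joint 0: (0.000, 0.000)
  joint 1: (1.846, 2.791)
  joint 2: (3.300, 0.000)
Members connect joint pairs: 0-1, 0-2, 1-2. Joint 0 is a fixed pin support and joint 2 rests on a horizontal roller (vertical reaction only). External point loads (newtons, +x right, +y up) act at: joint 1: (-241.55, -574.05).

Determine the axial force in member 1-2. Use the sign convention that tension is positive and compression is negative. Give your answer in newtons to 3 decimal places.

-131.730

N=3 nodes, M=3 members, R=3 reactions → 2N=6, M+R=6
member 0 (0-1): L=3.3463, (cx,cy)=(0.5517,0.8341)
member 1 (0-2): L=3.3000, (cx,cy)=(1.0000,0.0000)
member 2 (1-2): L=3.1470, (cx,cy)=(0.4620,-0.8869)
solve A·x = −loads:
  F[0-1] = -548.1841 N (compression)
  F[0-2] = +60.8624 N (tension)
  F[1-2] = -131.7303 N (compression)
  Rx@0 = +241.5500 N
  Ry@0 = +457.2227 N
  Ry@2 = +116.8273 N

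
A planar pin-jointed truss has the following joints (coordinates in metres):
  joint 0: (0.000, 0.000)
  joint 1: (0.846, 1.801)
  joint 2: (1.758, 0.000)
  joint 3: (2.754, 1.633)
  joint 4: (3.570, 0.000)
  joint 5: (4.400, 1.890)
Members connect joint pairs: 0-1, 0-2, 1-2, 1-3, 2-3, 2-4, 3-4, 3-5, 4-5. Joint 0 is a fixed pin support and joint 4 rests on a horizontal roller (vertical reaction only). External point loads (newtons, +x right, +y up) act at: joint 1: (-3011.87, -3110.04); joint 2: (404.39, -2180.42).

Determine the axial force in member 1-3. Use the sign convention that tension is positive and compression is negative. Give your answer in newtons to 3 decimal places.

-307.930

N=6 nodes, M=9 members, R=3 reactions → 2N=12, M+R=12
member 0 (0-1): L=1.9898, (cx,cy)=(0.4252,0.9051)
member 1 (0-2): L=1.7580, (cx,cy)=(1.0000,0.0000)
member 2 (1-2): L=2.0187, (cx,cy)=(0.4518,-0.8921)
member 3 (1-3): L=1.9154, (cx,cy)=(0.9961,-0.0877)
member 4 (2-3): L=1.9128, (cx,cy)=(0.5207,0.8537)
member 5 (2-4): L=1.8120, (cx,cy)=(1.0000,0.0000)
member 6 (3-4): L=1.8255, (cx,cy)=(0.4470,-0.8945)
member 7 (3-5): L=1.6659, (cx,cy)=(0.9880,0.1543)
member 8 (4-5): L=2.0642, (cx,cy)=(0.4021,0.9156)
solve A·x = −loads:
  F[0-1] = -5523.2487 N (compression)
  F[0-2] = -259.1733 N (compression)
  F[1-2] = +2147.8114 N (tension)
  F[1-3] = -307.9297 N (compression)
  F[2-3] = +309.5556 N (tension)
  F[2-4] = +145.5543 N (tension)
  F[3-4] = -325.6288 N (compression)
  F[3-5] = +0.0000 N (tension)
  F[4-5] = -0.0000 N (compression)
  Rx@0 = +2607.4800 N
  Ry@0 = +4999.1731 N
  Ry@4 = +291.2869 N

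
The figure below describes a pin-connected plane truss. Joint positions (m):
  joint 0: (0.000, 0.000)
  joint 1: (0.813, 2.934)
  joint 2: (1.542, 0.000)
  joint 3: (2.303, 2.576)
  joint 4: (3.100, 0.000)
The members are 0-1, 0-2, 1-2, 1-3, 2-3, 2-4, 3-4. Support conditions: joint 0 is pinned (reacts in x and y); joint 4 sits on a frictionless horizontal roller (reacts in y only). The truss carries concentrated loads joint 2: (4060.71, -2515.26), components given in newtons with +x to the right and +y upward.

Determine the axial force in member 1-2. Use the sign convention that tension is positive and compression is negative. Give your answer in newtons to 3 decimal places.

1477.482

N=5 nodes, M=7 members, R=3 reactions → 2N=10, M+R=10
member 0 (0-1): L=3.0446, (cx,cy)=(0.2670,0.9637)
member 1 (0-2): L=1.5420, (cx,cy)=(1.0000,0.0000)
member 2 (1-2): L=3.0232, (cx,cy)=(0.2411,-0.9705)
member 3 (1-3): L=1.5324, (cx,cy)=(0.9723,-0.2336)
member 4 (2-3): L=2.6861, (cx,cy)=(0.2833,0.9590)
member 5 (2-4): L=1.5580, (cx,cy)=(1.0000,0.0000)
member 6 (3-4): L=2.6965, (cx,cy)=(0.2956,-0.9553)
solve A·x = −loads:
  F[0-1] = -1311.7546 N (compression)
  F[0-2] = +4410.9930 N (tension)
  F[1-2] = +1477.4818 N (tension)
  F[1-3] = -726.6630 N (compression)
  F[2-3] = +1127.5765 N (tension)
  F[2-4] = +387.0954 N (tension)
  F[3-4] = -1309.6533 N (compression)
  Rx@0 = -4060.7100 N
  Ry@0 = +1264.1210 N
  Ry@4 = +1251.1390 N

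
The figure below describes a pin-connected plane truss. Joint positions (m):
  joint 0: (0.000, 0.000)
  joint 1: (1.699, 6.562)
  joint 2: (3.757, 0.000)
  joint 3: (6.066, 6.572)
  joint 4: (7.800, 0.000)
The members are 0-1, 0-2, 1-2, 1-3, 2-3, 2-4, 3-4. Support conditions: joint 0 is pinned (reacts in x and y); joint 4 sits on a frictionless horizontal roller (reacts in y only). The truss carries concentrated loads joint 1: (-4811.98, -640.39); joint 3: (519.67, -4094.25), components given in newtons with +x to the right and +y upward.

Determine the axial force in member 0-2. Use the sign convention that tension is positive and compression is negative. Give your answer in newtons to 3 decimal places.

N=5 nodes, M=7 members, R=3 reactions → 2N=10, M+R=10
member 0 (0-1): L=6.7784, (cx,cy)=(0.2506,0.9681)
member 1 (0-2): L=3.7570, (cx,cy)=(1.0000,0.0000)
member 2 (1-2): L=6.8772, (cx,cy)=(0.2993,-0.9542)
member 3 (1-3): L=4.3670, (cx,cy)=(1.0000,0.0023)
member 4 (2-3): L=6.9658, (cx,cy)=(0.3315,0.9435)
member 5 (2-4): L=4.0430, (cx,cy)=(1.0000,0.0000)
member 6 (3-4): L=6.7969, (cx,cy)=(0.2551,-0.9669)
solve A·x = −loads:
  F[0-1] = -5187.0420 N (compression)
  F[0-2] = -2992.1788 N (compression)
  F[1-2] = +4596.6055 N (tension)
  F[1-3] = +2136.3118 N (tension)
  F[2-3] = -4648.7871 N (compression)
  F[2-4] = -75.6766 N (compression)
  F[3-4] = +296.6359 N (tension)
  Rx@0 = +4292.3100 N
  Ry@0 = +5021.4603 N
  Ry@4 = -286.8203 N

-2992.179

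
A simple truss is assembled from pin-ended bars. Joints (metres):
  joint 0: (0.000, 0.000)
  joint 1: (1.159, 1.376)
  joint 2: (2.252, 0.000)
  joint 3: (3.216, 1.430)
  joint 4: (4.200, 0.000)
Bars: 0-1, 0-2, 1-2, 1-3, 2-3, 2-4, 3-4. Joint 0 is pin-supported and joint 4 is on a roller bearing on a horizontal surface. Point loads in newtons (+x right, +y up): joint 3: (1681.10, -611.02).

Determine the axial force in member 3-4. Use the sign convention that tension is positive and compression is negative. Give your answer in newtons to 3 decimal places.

N=5 nodes, M=7 members, R=3 reactions → 2N=10, M+R=10
member 0 (0-1): L=1.7991, (cx,cy)=(0.6442,0.7648)
member 1 (0-2): L=2.2520, (cx,cy)=(1.0000,0.0000)
member 2 (1-2): L=1.7573, (cx,cy)=(0.6220,-0.7830)
member 3 (1-3): L=2.0577, (cx,cy)=(0.9997,0.0262)
member 4 (2-3): L=1.7246, (cx,cy)=(0.5590,0.8292)
member 5 (2-4): L=1.9480, (cx,cy)=(1.0000,0.0000)
member 6 (3-4): L=1.7358, (cx,cy)=(0.5669,-0.8238)
solve A·x = −loads:
  F[0-1] = +561.1916 N (tension)
  F[0-2] = +1319.5684 N (tension)
  F[1-2] = -525.0847 N (compression)
  F[1-3] = +688.3633 N (tension)
  F[2-3] = +495.8566 N (tension)
  F[2-4] = +715.8024 N (tension)
  F[3-4] = -1262.7252 N (compression)
  Rx@0 = -1681.1000 N
  Ry@0 = -429.2213 N
  Ry@4 = +1040.2413 N

-1262.725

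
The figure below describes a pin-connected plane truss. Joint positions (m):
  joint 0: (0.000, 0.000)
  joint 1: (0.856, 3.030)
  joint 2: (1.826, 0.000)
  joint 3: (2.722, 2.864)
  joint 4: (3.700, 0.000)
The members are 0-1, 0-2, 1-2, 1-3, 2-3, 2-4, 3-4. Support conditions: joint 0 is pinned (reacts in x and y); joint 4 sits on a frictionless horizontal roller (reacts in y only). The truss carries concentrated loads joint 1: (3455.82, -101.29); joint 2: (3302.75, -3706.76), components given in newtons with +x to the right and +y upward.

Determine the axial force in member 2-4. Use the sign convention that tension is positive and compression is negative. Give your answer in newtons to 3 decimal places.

1599.087

N=5 nodes, M=7 members, R=3 reactions → 2N=10, M+R=10
member 0 (0-1): L=3.1486, (cx,cy)=(0.2719,0.9623)
member 1 (0-2): L=1.8260, (cx,cy)=(1.0000,0.0000)
member 2 (1-2): L=3.1815, (cx,cy)=(0.3049,-0.9524)
member 3 (1-3): L=1.8734, (cx,cy)=(0.9961,-0.0886)
member 4 (2-3): L=3.0009, (cx,cy)=(0.2986,0.9544)
member 5 (2-4): L=1.8740, (cx,cy)=(1.0000,0.0000)
member 6 (3-4): L=3.0264, (cx,cy)=(0.3232,-0.9463)
solve A·x = −loads:
  F[0-1] = +908.9936 N (tension)
  F[0-2] = +6511.4442 N (tension)
  F[1-2] = -746.3807 N (compression)
  F[1-3] = -2992.9033 N (compression)
  F[2-3] = +4628.7436 N (tension)
  F[2-4] = +1599.0867 N (tension)
  F[3-4] = -4948.3079 N (compression)
  Rx@0 = -6758.5700 N
  Ry@0 = -874.7561 N
  Ry@4 = +4682.8061 N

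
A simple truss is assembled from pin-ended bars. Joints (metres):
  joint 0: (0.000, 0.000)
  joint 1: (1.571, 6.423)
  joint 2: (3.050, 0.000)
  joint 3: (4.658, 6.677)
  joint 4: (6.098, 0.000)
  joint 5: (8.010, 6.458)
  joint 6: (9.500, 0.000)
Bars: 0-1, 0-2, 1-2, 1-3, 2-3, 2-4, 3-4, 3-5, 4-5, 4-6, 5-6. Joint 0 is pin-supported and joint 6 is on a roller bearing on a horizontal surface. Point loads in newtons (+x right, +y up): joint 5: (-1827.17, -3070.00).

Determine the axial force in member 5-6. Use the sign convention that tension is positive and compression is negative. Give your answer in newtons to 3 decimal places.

-1381.775

N=7 nodes, M=11 members, R=3 reactions → 2N=14, M+R=14
member 0 (0-1): L=6.6123, (cx,cy)=(0.2376,0.9714)
member 1 (0-2): L=3.0500, (cx,cy)=(1.0000,0.0000)
member 2 (1-2): L=6.5911, (cx,cy)=(0.2244,-0.9745)
member 3 (1-3): L=3.0974, (cx,cy)=(0.9966,0.0820)
member 4 (2-3): L=6.8679, (cx,cy)=(0.2341,0.9722)
member 5 (2-4): L=3.0480, (cx,cy)=(1.0000,0.0000)
member 6 (3-4): L=6.8305, (cx,cy)=(0.2108,-0.9775)
member 7 (3-5): L=3.3591, (cx,cy)=(0.9979,-0.0652)
member 8 (4-5): L=6.7351, (cx,cy)=(0.2839,0.9589)
member 9 (4-6): L=3.4020, (cx,cy)=(1.0000,0.0000)
member 10 (5-6): L=6.6277, (cx,cy)=(0.2248,-0.9744)
solve A·x = −loads:
  F[0-1] = -1774.4037 N (compression)
  F[0-2] = -1405.5960 N (compression)
  F[1-2] = +1700.8801 N (tension)
  F[1-3] = -805.9558 N (compression)
  F[2-3] = -1704.8932 N (compression)
  F[2-4] = -624.7571 N (compression)
  F[3-4] = +1869.9372 N (tension)
  F[3-5] = -1600.0346 N (compression)
  F[4-5] = -1906.3413 N (compression)
  F[4-6] = +310.6444 N (tension)
  F[5-6] = -1381.7754 N (compression)
  Rx@0 = +1827.1700 N
  Ry@0 = +1723.5962 N
  Ry@6 = +1346.4038 N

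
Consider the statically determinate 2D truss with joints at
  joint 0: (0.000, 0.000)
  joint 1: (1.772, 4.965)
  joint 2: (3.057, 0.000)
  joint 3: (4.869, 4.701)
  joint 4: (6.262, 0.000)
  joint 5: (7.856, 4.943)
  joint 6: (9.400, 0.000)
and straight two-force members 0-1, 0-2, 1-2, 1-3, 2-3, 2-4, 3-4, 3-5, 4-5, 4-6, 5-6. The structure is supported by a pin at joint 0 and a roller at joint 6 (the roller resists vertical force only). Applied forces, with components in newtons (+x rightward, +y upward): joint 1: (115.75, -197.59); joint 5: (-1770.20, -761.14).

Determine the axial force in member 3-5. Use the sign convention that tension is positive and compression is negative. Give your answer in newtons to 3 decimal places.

N=7 nodes, M=11 members, R=3 reactions → 2N=14, M+R=14
member 0 (0-1): L=5.2717, (cx,cy)=(0.3361,0.9418)
member 1 (0-2): L=3.0570, (cx,cy)=(1.0000,0.0000)
member 2 (1-2): L=5.1286, (cx,cy)=(0.2506,-0.9681)
member 3 (1-3): L=3.1082, (cx,cy)=(0.9964,-0.0849)
member 4 (2-3): L=5.0381, (cx,cy)=(0.3597,0.9331)
member 5 (2-4): L=3.2050, (cx,cy)=(1.0000,0.0000)
member 6 (3-4): L=4.9030, (cx,cy)=(0.2841,-0.9588)
member 7 (3-5): L=2.9968, (cx,cy)=(0.9967,0.0808)
member 8 (4-5): L=5.1937, (cx,cy)=(0.3069,0.9517)
member 9 (4-6): L=3.1380, (cx,cy)=(1.0000,0.0000)
member 10 (5-6): L=5.1785, (cx,cy)=(0.2982,-0.9545)
solve A·x = −loads:
  F[0-1] = -1226.4479 N (compression)
  F[0-2] = -1242.2015 N (compression)
  F[1-2] = +1058.8984 N (tension)
  F[1-3] = -796.1891 N (compression)
  F[2-3] = -1098.6377 N (compression)
  F[2-4] = -581.7549 N (compression)
  F[3-4] = +877.1676 N (tension)
  F[3-5] = -1442.3670 N (compression)
  F[4-5] = -883.6691 N (compression)
  F[4-6] = -61.3342 N (compression)
  F[5-6] = +205.7132 N (tension)
  Rx@0 = +1654.4500 N
  Ry@0 = +1155.0869 N
  Ry@6 = -196.3569 N

-1442.367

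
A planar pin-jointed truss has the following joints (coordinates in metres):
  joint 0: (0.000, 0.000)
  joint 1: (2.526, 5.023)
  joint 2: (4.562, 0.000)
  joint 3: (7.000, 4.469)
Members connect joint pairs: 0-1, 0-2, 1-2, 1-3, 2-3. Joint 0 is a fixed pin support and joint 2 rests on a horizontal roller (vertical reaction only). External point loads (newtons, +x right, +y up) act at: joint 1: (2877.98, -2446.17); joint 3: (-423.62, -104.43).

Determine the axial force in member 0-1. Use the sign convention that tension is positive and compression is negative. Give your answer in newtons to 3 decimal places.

N=4 nodes, M=5 members, R=3 reactions → 2N=8, M+R=8
member 0 (0-1): L=5.6224, (cx,cy)=(0.4493,0.8934)
member 1 (0-2): L=4.5620, (cx,cy)=(1.0000,0.0000)
member 2 (1-2): L=5.4199, (cx,cy)=(0.3756,-0.9268)
member 3 (1-3): L=4.5082, (cx,cy)=(0.9924,-0.1229)
member 4 (2-3): L=5.0908, (cx,cy)=(0.4789,0.8779)
solve A·x = −loads:
  F[0-1] = +1922.9117 N (tension)
  F[0-2] = +1590.4427 N (tension)
  F[1-2] = -4447.2679 N (compression)
  F[1-3] = -346.0721 N (compression)
  F[2-3] = -167.4039 N (compression)
  Rx@0 = -2454.3600 N
  Ry@0 = -1717.9163 N
  Ry@2 = +4268.5163 N

1922.912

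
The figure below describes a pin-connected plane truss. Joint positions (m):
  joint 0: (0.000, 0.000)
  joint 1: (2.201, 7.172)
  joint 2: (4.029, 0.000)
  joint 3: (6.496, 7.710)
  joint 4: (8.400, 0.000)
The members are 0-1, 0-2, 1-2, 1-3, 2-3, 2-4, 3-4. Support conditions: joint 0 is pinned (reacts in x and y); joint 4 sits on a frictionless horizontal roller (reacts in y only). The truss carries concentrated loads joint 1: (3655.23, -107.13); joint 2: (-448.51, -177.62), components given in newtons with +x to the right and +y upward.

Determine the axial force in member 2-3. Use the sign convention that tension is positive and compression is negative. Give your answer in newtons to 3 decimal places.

N=5 nodes, M=7 members, R=3 reactions → 2N=10, M+R=10
member 0 (0-1): L=7.5021, (cx,cy)=(0.2934,0.9560)
member 1 (0-2): L=4.0290, (cx,cy)=(1.0000,0.0000)
member 2 (1-2): L=7.4013, (cx,cy)=(0.2470,-0.9690)
member 3 (1-3): L=4.3286, (cx,cy)=(0.9922,0.1243)
member 4 (2-3): L=8.0951, (cx,cy)=(0.3048,0.9524)
member 5 (2-4): L=4.3710, (cx,cy)=(1.0000,0.0000)
member 6 (3-4): L=7.9416, (cx,cy)=(0.2397,-0.9708)
solve A·x = −loads:
  F[0-1] = +3085.1472 N (tension)
  F[0-2] = +2301.5895 N (tension)
  F[1-2] = -3401.1430 N (compression)
  F[1-3] = -1924.9989 N (compression)
  F[2-3] = +3646.8711 N (tension)
  F[2-4] = +798.6761 N (tension)
  F[3-4] = -3331.2929 N (compression)
  Rx@0 = -3206.7200 N
  Ry@0 = -2949.3850 N
  Ry@4 = +3234.1350 N

3646.871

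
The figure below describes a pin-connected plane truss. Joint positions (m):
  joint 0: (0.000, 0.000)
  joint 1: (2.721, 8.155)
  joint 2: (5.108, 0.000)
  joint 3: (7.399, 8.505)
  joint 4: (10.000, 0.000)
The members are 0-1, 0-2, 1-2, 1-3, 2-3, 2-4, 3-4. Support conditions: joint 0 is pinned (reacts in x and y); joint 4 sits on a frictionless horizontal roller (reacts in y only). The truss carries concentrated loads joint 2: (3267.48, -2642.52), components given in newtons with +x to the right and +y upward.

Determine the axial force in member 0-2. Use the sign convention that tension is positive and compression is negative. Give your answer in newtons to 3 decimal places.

N=5 nodes, M=7 members, R=3 reactions → 2N=10, M+R=10
member 0 (0-1): L=8.5970, (cx,cy)=(0.3165,0.9486)
member 1 (0-2): L=5.1080, (cx,cy)=(1.0000,0.0000)
member 2 (1-2): L=8.4972, (cx,cy)=(0.2809,-0.9597)
member 3 (1-3): L=4.6911, (cx,cy)=(0.9972,0.0746)
member 4 (2-3): L=8.8082, (cx,cy)=(0.2601,0.9656)
member 5 (2-4): L=4.8920, (cx,cy)=(1.0000,0.0000)
member 6 (3-4): L=8.8938, (cx,cy)=(0.2924,-0.9563)
solve A·x = −loads:
  F[0-1] = -1362.7811 N (compression)
  F[0-2] = +3698.8096 N (tension)
  F[1-2] = +1285.1897 N (tension)
  F[1-3] = -794.5762 N (compression)
  F[2-3] = +1459.3092 N (tension)
  F[2-4] = +412.7957 N (tension)
  F[3-4] = -1411.5092 N (compression)
  Rx@0 = -3267.4800 N
  Ry@0 = +1292.7208 N
  Ry@4 = +1349.7992 N

3698.810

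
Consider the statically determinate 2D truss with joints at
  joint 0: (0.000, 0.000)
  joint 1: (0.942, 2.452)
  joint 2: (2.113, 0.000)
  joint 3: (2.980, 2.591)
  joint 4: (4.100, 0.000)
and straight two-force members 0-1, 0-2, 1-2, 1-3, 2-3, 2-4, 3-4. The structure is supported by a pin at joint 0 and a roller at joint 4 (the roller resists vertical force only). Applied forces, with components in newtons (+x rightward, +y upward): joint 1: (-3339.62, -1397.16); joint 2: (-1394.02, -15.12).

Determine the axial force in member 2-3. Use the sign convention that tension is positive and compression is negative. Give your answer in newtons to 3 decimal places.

N=5 nodes, M=7 members, R=3 reactions → 2N=10, M+R=10
member 0 (0-1): L=2.6267, (cx,cy)=(0.3586,0.9335)
member 1 (0-2): L=2.1130, (cx,cy)=(1.0000,0.0000)
member 2 (1-2): L=2.7173, (cx,cy)=(0.4309,-0.9024)
member 3 (1-3): L=2.0427, (cx,cy)=(0.9977,0.0680)
member 4 (2-3): L=2.7322, (cx,cy)=(0.3173,0.9483)
member 5 (2-4): L=1.9870, (cx,cy)=(1.0000,0.0000)
member 6 (3-4): L=2.8227, (cx,cy)=(0.3968,-0.9179)
solve A·x = −loads:
  F[0-1] = -3300.2611 N (compression)
  F[0-2] = -3550.0941 N (compression)
  F[1-2] = +1964.6819 N (tension)
  F[1-3] = +1312.4412 N (tension)
  F[2-3] = -1853.5620 N (compression)
  F[2-4] = -721.2166 N (compression)
  F[3-4] = +1817.6642 N (tension)
  Rx@0 = +4733.6400 N
  Ry@0 = +3080.7373 N
  Ry@4 = -1668.4573 N

-1853.562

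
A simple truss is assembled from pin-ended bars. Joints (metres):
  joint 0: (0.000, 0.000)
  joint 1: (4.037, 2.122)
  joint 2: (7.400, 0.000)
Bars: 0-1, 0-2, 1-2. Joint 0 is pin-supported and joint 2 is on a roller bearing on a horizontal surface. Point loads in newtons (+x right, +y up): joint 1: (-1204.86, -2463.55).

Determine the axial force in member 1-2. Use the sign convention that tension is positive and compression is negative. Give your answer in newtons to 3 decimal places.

-1871.068

N=3 nodes, M=3 members, R=3 reactions → 2N=6, M+R=6
member 0 (0-1): L=4.5607, (cx,cy)=(0.8852,0.4653)
member 1 (0-2): L=7.4000, (cx,cy)=(1.0000,0.0000)
member 2 (1-2): L=3.9765, (cx,cy)=(0.8457,-0.5336)
solve A·x = −loads:
  F[0-1] = -3148.8491 N (compression)
  F[0-2] = +1582.3924 N (tension)
  F[1-2] = -1871.0685 N (compression)
  Rx@0 = +1204.8600 N
  Ry@0 = +1465.0853 N
  Ry@2 = +998.4647 N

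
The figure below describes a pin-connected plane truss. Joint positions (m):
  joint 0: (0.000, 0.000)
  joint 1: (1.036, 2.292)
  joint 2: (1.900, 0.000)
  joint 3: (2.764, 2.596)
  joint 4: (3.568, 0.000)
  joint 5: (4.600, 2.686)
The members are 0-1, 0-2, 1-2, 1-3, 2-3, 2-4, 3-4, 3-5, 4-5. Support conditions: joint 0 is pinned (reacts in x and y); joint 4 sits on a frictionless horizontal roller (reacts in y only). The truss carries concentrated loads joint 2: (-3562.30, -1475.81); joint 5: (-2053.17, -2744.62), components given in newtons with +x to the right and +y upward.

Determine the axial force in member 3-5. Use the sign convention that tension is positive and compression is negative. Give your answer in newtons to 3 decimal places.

-1019.039

N=6 nodes, M=9 members, R=3 reactions → 2N=12, M+R=12
member 0 (0-1): L=2.5153, (cx,cy)=(0.4119,0.9112)
member 1 (0-2): L=1.9000, (cx,cy)=(1.0000,0.0000)
member 2 (1-2): L=2.4494, (cx,cy)=(0.3527,-0.9357)
member 3 (1-3): L=1.7545, (cx,cy)=(0.9849,0.1733)
member 4 (2-3): L=2.7360, (cx,cy)=(0.3158,0.9488)
member 5 (2-4): L=1.6680, (cx,cy)=(1.0000,0.0000)
member 6 (3-4): L=2.7177, (cx,cy)=(0.2958,-0.9552)
member 7 (3-5): L=1.8382, (cx,cy)=(0.9988,0.0490)
member 8 (4-5): L=2.8774, (cx,cy)=(0.3587,0.9335)
solve A·x = −loads:
  F[0-1] = -1582.1470 N (compression)
  F[0-2] = -4963.8074 N (compression)
  F[1-2] = +1330.0190 N (tension)
  F[1-3] = -1138.0172 N (compression)
  F[2-3] = +243.7526 N (tension)
  F[2-4] = -1009.3395 N (compression)
  F[3-4] = -87.9300 N (compression)
  F[3-5] = -1019.0391 N (compression)
  F[4-5] = -2886.7819 N (compression)
  Rx@0 = +5615.4700 N
  Ry@0 = +1441.7090 N
  Ry@4 = +2778.7210 N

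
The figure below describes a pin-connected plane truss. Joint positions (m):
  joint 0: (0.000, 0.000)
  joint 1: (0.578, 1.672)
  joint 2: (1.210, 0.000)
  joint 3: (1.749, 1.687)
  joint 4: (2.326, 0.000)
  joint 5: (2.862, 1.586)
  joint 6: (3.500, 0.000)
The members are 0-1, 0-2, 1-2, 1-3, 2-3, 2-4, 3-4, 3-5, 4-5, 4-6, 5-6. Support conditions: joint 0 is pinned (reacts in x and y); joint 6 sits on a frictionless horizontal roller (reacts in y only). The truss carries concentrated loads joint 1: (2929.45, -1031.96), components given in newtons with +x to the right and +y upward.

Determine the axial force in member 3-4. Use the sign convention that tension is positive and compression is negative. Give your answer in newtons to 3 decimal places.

N=7 nodes, M=11 members, R=3 reactions → 2N=14, M+R=14
member 0 (0-1): L=1.7691, (cx,cy)=(0.3267,0.9451)
member 1 (0-2): L=1.2100, (cx,cy)=(1.0000,0.0000)
member 2 (1-2): L=1.7875, (cx,cy)=(0.3536,-0.9354)
member 3 (1-3): L=1.1711, (cx,cy)=(0.9999,0.0128)
member 4 (2-3): L=1.7710, (cx,cy)=(0.3043,0.9526)
member 5 (2-4): L=1.1160, (cx,cy)=(1.0000,0.0000)
member 6 (3-4): L=1.7829, (cx,cy)=(0.3236,-0.9462)
member 7 (3-5): L=1.1176, (cx,cy)=(0.9959,-0.0904)
member 8 (4-5): L=1.6741, (cx,cy)=(0.3202,0.9474)
member 9 (4-6): L=1.1740, (cx,cy)=(1.0000,0.0000)
member 10 (5-6): L=1.7095, (cx,cy)=(0.3732,-0.9277)
solve A·x = −loads:
  F[0-1] = +569.1348 N (tension)
  F[0-2] = +2743.5010 N (tension)
  F[1-2] = -1707.5683 N (compression)
  F[1-3] = -2139.9237 N (compression)
  F[2-3] = +1676.8154 N (tension)
  F[2-4] = +1629.4170 N (tension)
  F[3-4] = -1551.0126 N (compression)
  F[3-5] = -1132.1086 N (compression)
  F[4-5] = +1549.0899 N (tension)
  F[4-6] = +631.5077 N (tension)
  F[5-6] = -1692.1186 N (compression)
  Rx@0 = -2929.4500 N
  Ry@0 = -537.9009 N
  Ry@6 = +1569.8609 N

-1551.013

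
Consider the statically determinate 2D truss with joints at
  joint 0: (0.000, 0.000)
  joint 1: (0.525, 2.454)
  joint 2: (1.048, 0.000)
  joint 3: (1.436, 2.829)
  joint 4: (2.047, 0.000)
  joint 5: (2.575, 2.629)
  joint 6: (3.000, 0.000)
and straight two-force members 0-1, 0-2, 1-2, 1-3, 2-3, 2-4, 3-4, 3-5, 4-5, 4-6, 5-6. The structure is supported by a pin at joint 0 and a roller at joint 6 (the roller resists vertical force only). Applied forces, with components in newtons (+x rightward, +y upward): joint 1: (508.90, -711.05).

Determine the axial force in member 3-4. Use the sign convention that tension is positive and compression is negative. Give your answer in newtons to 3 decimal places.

N=7 nodes, M=11 members, R=3 reactions → 2N=14, M+R=14
member 0 (0-1): L=2.5095, (cx,cy)=(0.2092,0.9779)
member 1 (0-2): L=1.0480, (cx,cy)=(1.0000,0.0000)
member 2 (1-2): L=2.5091, (cx,cy)=(0.2084,-0.9780)
member 3 (1-3): L=0.9852, (cx,cy)=(0.9247,0.3806)
member 4 (2-3): L=2.8555, (cx,cy)=(0.1359,0.9907)
member 5 (2-4): L=0.9990, (cx,cy)=(1.0000,0.0000)
member 6 (3-4): L=2.8942, (cx,cy)=(0.2111,-0.9775)
member 7 (3-5): L=1.1564, (cx,cy)=(0.9849,-0.1729)
member 8 (4-5): L=2.6815, (cx,cy)=(0.1969,0.9804)
member 9 (4-6): L=0.9530, (cx,cy)=(1.0000,0.0000)
member 10 (5-6): L=2.6631, (cx,cy)=(0.1596,-0.9872)
solve A·x = −loads:
  F[0-1] = -174.1905 N (compression)
  F[0-2] = +545.3411 N (tension)
  F[1-2] = -719.2794 N (compression)
  F[1-3] = -427.6043 N (compression)
  F[2-3] = +710.0661 N (tension)
  F[2-4] = +298.9313 N (tension)
  F[3-4] = -519.1700 N (compression)
  F[3-5] = -192.2261 N (compression)
  F[4-5] = +517.6024 N (tension)
  F[4-6] = +87.4110 N (tension)
  F[5-6] = -547.7337 N (compression)
  Rx@0 = -508.9000 N
  Ry@0 = +170.3360 N
  Ry@6 = +540.7139 N

-519.170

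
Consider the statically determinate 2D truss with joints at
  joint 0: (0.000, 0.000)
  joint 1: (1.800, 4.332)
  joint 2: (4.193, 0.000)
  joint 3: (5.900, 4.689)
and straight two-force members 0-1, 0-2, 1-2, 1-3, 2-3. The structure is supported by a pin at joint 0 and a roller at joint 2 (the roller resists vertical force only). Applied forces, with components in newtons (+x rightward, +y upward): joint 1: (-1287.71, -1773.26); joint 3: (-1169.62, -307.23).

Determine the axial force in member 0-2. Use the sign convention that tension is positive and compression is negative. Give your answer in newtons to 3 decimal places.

N=4 nodes, M=5 members, R=3 reactions → 2N=8, M+R=8
member 0 (0-1): L=4.6911, (cx,cy)=(0.3837,0.9235)
member 1 (0-2): L=4.1930, (cx,cy)=(1.0000,0.0000)
member 2 (1-2): L=4.9490, (cx,cy)=(0.4835,-0.8753)
member 3 (1-3): L=4.1155, (cx,cy)=(0.9962,0.0867)
member 4 (2-3): L=4.9900, (cx,cy)=(0.3421,0.9397)
solve A·x = −loads:
  F[0-1] = -3817.5363 N (compression)
  F[0-2] = -992.5145 N (compression)
  F[1-2] = +1892.9423 N (tension)
  F[1-3] = -1096.5357 N (compression)
  F[2-3] = -225.7292 N (compression)
  Rx@0 = +2457.3300 N
  Ry@0 = +3525.3226 N
  Ry@2 = -1444.8326 N

-992.515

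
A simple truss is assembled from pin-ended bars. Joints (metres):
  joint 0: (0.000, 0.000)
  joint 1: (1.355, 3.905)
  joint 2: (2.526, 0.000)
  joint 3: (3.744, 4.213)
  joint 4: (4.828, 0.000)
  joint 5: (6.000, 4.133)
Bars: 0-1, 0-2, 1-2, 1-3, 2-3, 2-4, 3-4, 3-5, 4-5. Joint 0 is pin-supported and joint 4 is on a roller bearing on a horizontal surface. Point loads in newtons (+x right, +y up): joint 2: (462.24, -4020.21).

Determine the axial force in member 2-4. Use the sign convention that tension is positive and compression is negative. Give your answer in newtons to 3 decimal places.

541.194

N=6 nodes, M=9 members, R=3 reactions → 2N=12, M+R=12
member 0 (0-1): L=4.1334, (cx,cy)=(0.3278,0.9447)
member 1 (0-2): L=2.5260, (cx,cy)=(1.0000,0.0000)
member 2 (1-2): L=4.0768, (cx,cy)=(0.2872,-0.9579)
member 3 (1-3): L=2.4088, (cx,cy)=(0.9918,0.1279)
member 4 (2-3): L=4.3855, (cx,cy)=(0.2777,0.9607)
member 5 (2-4): L=2.3020, (cx,cy)=(1.0000,0.0000)
member 6 (3-4): L=4.3502, (cx,cy)=(0.2492,-0.9685)
member 7 (3-5): L=2.2574, (cx,cy)=(0.9994,-0.0354)
member 8 (4-5): L=4.2960, (cx,cy)=(0.2728,0.9621)
solve A·x = −loads:
  F[0-1] = -2028.9619 N (compression)
  F[0-2] = +1127.3677 N (tension)
  F[1-2] = +1840.4950 N (tension)
  F[1-3] = -1203.6633 N (compression)
  F[2-3] = +2349.7141 N (tension)
  F[2-4] = +541.1936 N (tension)
  F[3-4] = -2171.8744 N (compression)
  F[3-5] = +0.0000 N (tension)
  F[4-5] = -0.0000 N (compression)
  Rx@0 = -462.2400 N
  Ry@0 = +1916.8441 N
  Ry@4 = +2103.3659 N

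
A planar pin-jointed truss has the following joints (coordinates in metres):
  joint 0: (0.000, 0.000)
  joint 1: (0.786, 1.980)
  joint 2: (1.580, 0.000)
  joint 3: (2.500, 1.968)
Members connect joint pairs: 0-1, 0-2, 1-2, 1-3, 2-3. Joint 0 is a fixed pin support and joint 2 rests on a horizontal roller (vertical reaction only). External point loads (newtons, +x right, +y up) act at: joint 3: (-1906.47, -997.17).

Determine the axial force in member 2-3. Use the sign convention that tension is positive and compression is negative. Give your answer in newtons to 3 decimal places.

N=4 nodes, M=5 members, R=3 reactions → 2N=8, M+R=8
member 0 (0-1): L=2.1303, (cx,cy)=(0.3690,0.9294)
member 1 (0-2): L=1.5800, (cx,cy)=(1.0000,0.0000)
member 2 (1-2): L=2.1333, (cx,cy)=(0.3722,-0.9282)
member 3 (1-3): L=1.7140, (cx,cy)=(1.0000,-0.0070)
member 4 (2-3): L=2.1724, (cx,cy)=(0.4235,0.9059)
solve A·x = −loads:
  F[0-1] = -1930.1960 N (compression)
  F[0-2] = -1194.3022 N (compression)
  F[1-2] = +1943.7112 N (tension)
  F[1-3] = -1435.6498 N (compression)
  F[2-3] = -1111.8448 N (compression)
  Rx@0 = +1906.4700 N
  Ry@0 = +1794.0105 N
  Ry@2 = -796.8405 N

-1111.845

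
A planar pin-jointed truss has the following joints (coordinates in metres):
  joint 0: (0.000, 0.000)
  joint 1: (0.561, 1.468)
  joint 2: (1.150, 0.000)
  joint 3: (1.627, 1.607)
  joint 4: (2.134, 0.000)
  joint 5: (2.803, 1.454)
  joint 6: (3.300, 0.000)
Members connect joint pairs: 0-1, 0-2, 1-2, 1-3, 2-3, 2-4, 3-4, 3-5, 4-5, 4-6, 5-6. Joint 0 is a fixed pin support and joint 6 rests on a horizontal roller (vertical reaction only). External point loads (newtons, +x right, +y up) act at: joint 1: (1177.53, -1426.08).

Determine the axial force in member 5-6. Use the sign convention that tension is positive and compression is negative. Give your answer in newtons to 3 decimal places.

N=7 nodes, M=11 members, R=3 reactions → 2N=14, M+R=14
member 0 (0-1): L=1.5715, (cx,cy)=(0.3570,0.9341)
member 1 (0-2): L=1.1500, (cx,cy)=(1.0000,0.0000)
member 2 (1-2): L=1.5818, (cx,cy)=(0.3724,-0.9281)
member 3 (1-3): L=1.0750, (cx,cy)=(0.9916,0.1293)
member 4 (2-3): L=1.6763, (cx,cy)=(0.2846,0.9587)
member 5 (2-4): L=0.9840, (cx,cy)=(1.0000,0.0000)
member 6 (3-4): L=1.6851, (cx,cy)=(0.3009,-0.9537)
member 7 (3-5): L=1.1859, (cx,cy)=(0.9916,-0.1290)
member 8 (4-5): L=1.6005, (cx,cy)=(0.4180,0.9085)
member 9 (4-6): L=1.1660, (cx,cy)=(1.0000,0.0000)
member 10 (5-6): L=1.5366, (cx,cy)=(0.3234,-0.9462)
solve A·x = −loads:
  F[0-1] = -706.3632 N (compression)
  F[0-2] = +1429.6834 N (tension)
  F[1-2] = -975.4663 N (compression)
  F[1-3] = -1075.4756 N (compression)
  F[2-3] = +944.3544 N (tension)
  F[2-4] = +797.7264 N (tension)
  F[3-4] = -724.3921 N (compression)
  F[3-5] = -584.6606 N (compression)
  F[4-5] = +760.4428 N (tension)
  F[4-6] = +261.9183 N (tension)
  F[5-6] = -809.7836 N (compression)
  Rx@0 = -1177.5300 N
  Ry@0 = +659.8240 N
  Ry@6 = +766.2560 N

-809.784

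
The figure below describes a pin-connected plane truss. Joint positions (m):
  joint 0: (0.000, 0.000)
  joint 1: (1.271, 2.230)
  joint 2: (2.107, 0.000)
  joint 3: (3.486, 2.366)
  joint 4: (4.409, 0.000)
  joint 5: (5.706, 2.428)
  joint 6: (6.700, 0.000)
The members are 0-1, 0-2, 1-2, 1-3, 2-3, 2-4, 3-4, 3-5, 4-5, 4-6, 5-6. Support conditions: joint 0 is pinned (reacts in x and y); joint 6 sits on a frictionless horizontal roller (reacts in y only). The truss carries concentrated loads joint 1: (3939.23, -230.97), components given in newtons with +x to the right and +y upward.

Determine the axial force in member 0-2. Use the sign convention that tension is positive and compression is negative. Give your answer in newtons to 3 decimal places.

3298.622

N=7 nodes, M=11 members, R=3 reactions → 2N=14, M+R=14
member 0 (0-1): L=2.5668, (cx,cy)=(0.4952,0.8688)
member 1 (0-2): L=2.1070, (cx,cy)=(1.0000,0.0000)
member 2 (1-2): L=2.3816, (cx,cy)=(0.3510,-0.9364)
member 3 (1-3): L=2.2192, (cx,cy)=(0.9981,0.0613)
member 4 (2-3): L=2.7385, (cx,cy)=(0.5036,0.8640)
member 5 (2-4): L=2.3020, (cx,cy)=(1.0000,0.0000)
member 6 (3-4): L=2.5397, (cx,cy)=(0.3634,-0.9316)
member 7 (3-5): L=2.2209, (cx,cy)=(0.9996,0.0279)
member 8 (4-5): L=2.7527, (cx,cy)=(0.4712,0.8820)
member 9 (4-6): L=2.2910, (cx,cy)=(1.0000,0.0000)
member 10 (5-6): L=2.6236, (cx,cy)=(0.3789,-0.9254)
solve A·x = −loads:
  F[0-1] = +1293.7039 N (tension)
  F[0-2] = +3298.6219 N (tension)
  F[1-2] = -1625.8886 N (compression)
  F[1-3] = -2733.0211 N (compression)
  F[2-3] = +1762.1366 N (tension)
  F[2-4] = +1840.5546 N (tension)
  F[3-4] = -1493.2895 N (compression)
  F[3-5] = -1298.3482 N (compression)
  F[4-5] = +1577.2263 N (tension)
  F[4-6] = +554.6963 N (tension)
  F[5-6] = -1464.0797 N (compression)
  Rx@0 = -3939.2300 N
  Ry@0 = -1123.9622 N
  Ry@6 = +1354.9322 N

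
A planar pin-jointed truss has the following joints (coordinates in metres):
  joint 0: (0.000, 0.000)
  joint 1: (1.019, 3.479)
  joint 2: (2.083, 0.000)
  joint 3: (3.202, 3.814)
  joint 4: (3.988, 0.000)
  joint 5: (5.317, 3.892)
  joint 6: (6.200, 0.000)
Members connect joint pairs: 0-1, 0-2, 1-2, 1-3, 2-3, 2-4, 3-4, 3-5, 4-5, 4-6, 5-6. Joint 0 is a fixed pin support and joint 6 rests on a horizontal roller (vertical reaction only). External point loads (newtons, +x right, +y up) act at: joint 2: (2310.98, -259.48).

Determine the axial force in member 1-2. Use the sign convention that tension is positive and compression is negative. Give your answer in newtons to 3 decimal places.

164.368

N=7 nodes, M=11 members, R=3 reactions → 2N=14, M+R=14
member 0 (0-1): L=3.6252, (cx,cy)=(0.2811,0.9597)
member 1 (0-2): L=2.0830, (cx,cy)=(1.0000,0.0000)
member 2 (1-2): L=3.6381, (cx,cy)=(0.2925,-0.9563)
member 3 (1-3): L=2.2086, (cx,cy)=(0.9884,0.1517)
member 4 (2-3): L=3.9748, (cx,cy)=(0.2815,0.9596)
member 5 (2-4): L=1.9050, (cx,cy)=(1.0000,0.0000)
member 6 (3-4): L=3.8941, (cx,cy)=(0.2018,-0.9794)
member 7 (3-5): L=2.1164, (cx,cy)=(0.9993,0.0369)
member 8 (4-5): L=4.1127, (cx,cy)=(0.3231,0.9463)
member 9 (4-6): L=2.2120, (cx,cy)=(1.0000,0.0000)
member 10 (5-6): L=3.9909, (cx,cy)=(0.2213,-0.9752)
solve A·x = −loads:
  F[0-1] = -179.5420 N (compression)
  F[0-2] = +2361.4476 N (tension)
  F[1-2] = +164.3681 N (tension)
  F[1-3] = -99.6927 N (compression)
  F[2-3] = +106.6106 N (tension)
  F[2-4] = +68.5255 N (tension)
  F[3-4] = -90.8983 N (compression)
  F[3-5] = -50.2126 N (compression)
  F[4-5] = +94.0748 N (tension)
  F[4-6] = +19.7783 N (tension)
  F[5-6] = -89.3924 N (compression)
  Rx@0 = -2310.9800 N
  Ry@0 = +172.3031 N
  Ry@6 = +87.1769 N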